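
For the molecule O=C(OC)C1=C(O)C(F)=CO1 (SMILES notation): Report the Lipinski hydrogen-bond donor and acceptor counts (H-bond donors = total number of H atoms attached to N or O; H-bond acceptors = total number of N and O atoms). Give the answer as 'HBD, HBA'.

Donors: find every N or O and count the H atoms it carries.
  atom 1 (O): bond orders sum to 2 → 0 H
  atom 3 (O): bond orders sum to 2 → 0 H
  atom 7 (O): bond orders sum to 1 → 1 H
  atom 11 (O): bond orders sum to 2 → 0 H
Lipinski HBD = 1.
Acceptors: N atoms = 0, O atoms = 4 → HBA = 4.

1, 4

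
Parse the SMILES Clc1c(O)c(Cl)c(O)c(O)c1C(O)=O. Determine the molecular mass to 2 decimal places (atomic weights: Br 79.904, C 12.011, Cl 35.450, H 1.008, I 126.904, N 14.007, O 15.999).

First, the molecular formula is C7H4Cl2O5 (counting implicit H from valence).
  C: 7 × 12.011 = 84.077
  Cl: 2 × 35.450 = 70.900
  H: 4 × 1.008 = 4.032
  O: 5 × 15.999 = 79.995
Sum: 7×12.011 + 2×35.450 + 4×1.008 + 5×15.999 = 239.004 → 239.00 g/mol.

239.00 g/mol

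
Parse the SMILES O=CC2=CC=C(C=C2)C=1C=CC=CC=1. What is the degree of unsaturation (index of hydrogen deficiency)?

9

Degree of unsaturation = (number of rings) + (number of π bonds).
Ring closures in the SMILES: 2.
π bonds: 7 double bonds (each 1 DoU) → 7 DoU from unsaturation.
Total DoU = 2 + 7 = 9.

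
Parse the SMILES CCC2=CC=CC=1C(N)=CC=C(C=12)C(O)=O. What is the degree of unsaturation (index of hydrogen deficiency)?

Degree of unsaturation = (number of rings) + (number of π bonds).
Ring closures in the SMILES: 2.
π bonds: 6 double bonds (each 1 DoU) → 6 DoU from unsaturation.
Total DoU = 2 + 6 = 8.

8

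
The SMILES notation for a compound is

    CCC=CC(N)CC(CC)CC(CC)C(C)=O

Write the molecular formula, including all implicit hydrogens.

Walk through each heavy atom and fill implicit hydrogens from standard valence (C 4, N 3, O 2, S 2, halogen 1):
  atom 1: C, bond orders sum to 1 (valence 4) → 3 H
  atom 2: C, bond orders sum to 2 (valence 4) → 2 H
  atom 3: C, bond orders sum to 3 (valence 4) → 1 H
  atom 4: C, bond orders sum to 3 (valence 4) → 1 H
  atom 5: C, bond orders sum to 3 (valence 4) → 1 H
  atom 6: N, bond orders sum to 1 (valence 3) → 2 H
  atom 7: C, bond orders sum to 2 (valence 4) → 2 H
  atom 8: C, bond orders sum to 3 (valence 4) → 1 H
  atom 9: C, bond orders sum to 2 (valence 4) → 2 H
  atom 10: C, bond orders sum to 1 (valence 4) → 3 H
  atom 11: C, bond orders sum to 2 (valence 4) → 2 H
  atom 12: C, bond orders sum to 3 (valence 4) → 1 H
  atom 13: C, bond orders sum to 2 (valence 4) → 2 H
  atom 14: C, bond orders sum to 1 (valence 4) → 3 H
  atom 15: C, bond orders sum to 4 (valence 4) → 0 H
  atom 16: C, bond orders sum to 1 (valence 4) → 3 H
  atom 17: O, bond orders sum to 2 (valence 2) → 0 H
Totals → C:15, H:29, N:1, O:1.

C15H29NO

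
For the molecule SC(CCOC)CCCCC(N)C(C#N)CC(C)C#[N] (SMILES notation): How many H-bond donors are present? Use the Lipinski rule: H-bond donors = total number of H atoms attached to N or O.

2

Donors: find every N or O and count the H atoms it carries.
  atom 5 (O): bond orders sum to 2 → 0 H
  atom 12 (N): bond orders sum to 1 → 2 H
  atom 15 (N): bond orders sum to 3 → 0 H
  atom 20 (N): bond orders sum to 3 → 0 H
Lipinski HBD = 2.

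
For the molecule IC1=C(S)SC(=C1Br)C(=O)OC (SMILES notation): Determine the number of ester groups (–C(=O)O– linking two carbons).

1

The ester motif appears at heavy-atom position 9 in the SMILES.
Other groups present: 1 thiol.
Ester count: 1.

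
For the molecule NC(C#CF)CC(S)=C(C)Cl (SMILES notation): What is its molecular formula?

C7H9ClFNS

Walk through each heavy atom and fill implicit hydrogens from standard valence (C 4, N 3, O 2, S 2, halogen 1):
  atom 1: N, bond orders sum to 1 (valence 3) → 2 H
  atom 2: C, bond orders sum to 3 (valence 4) → 1 H
  atom 3: C, bond orders sum to 4 (valence 4) → 0 H
  atom 4: C, bond orders sum to 4 (valence 4) → 0 H
  atom 5: F (halogen, monovalent) → 0 H
  atom 6: C, bond orders sum to 2 (valence 4) → 2 H
  atom 7: C, bond orders sum to 4 (valence 4) → 0 H
  atom 8: S, bond orders sum to 1 (valence 2) → 1 H
  atom 9: C, bond orders sum to 4 (valence 4) → 0 H
  atom 10: C, bond orders sum to 1 (valence 4) → 3 H
  atom 11: Cl (halogen, monovalent) → 0 H
Totals → C:7, H:9, Cl:1, F:1, N:1, S:1.
In Hill order: C7H9ClFNS.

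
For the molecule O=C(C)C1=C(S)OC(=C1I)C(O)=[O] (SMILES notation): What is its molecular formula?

C7H5IO4S

Walk through each heavy atom and fill implicit hydrogens from standard valence (C 4, N 3, O 2, S 2, halogen 1):
  atom 1: O, bond orders sum to 2 (valence 2) → 0 H
  atom 2: C, bond orders sum to 4 (valence 4) → 0 H
  atom 3: C, bond orders sum to 1 (valence 4) → 3 H
  atom 4: C, bond orders sum to 4 (valence 4) → 0 H
  atom 5: C, bond orders sum to 4 (valence 4) → 0 H
  atom 6: S, bond orders sum to 1 (valence 2) → 1 H
  atom 7: O, bond orders sum to 2 (valence 2) → 0 H
  atom 8: C, bond orders sum to 4 (valence 4) → 0 H
  atom 9: C, bond orders sum to 4 (valence 4) → 0 H
  atom 10: I (halogen, monovalent) → 0 H
  atom 11: C, bond orders sum to 4 (valence 4) → 0 H
  atom 12: O, bond orders sum to 1 (valence 2) → 1 H
  atom 13: O with explicit H count 0
Totals → C:7, H:5, I:1, O:4, S:1.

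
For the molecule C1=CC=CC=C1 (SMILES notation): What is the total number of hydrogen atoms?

Walk through each heavy atom and fill implicit hydrogens from standard valence (C 4, N 3, O 2, S 2, halogen 1):
  atom 1: C, bond orders sum to 3 (valence 4) → 1 H
  atom 2: C, bond orders sum to 3 (valence 4) → 1 H
  atom 3: C, bond orders sum to 3 (valence 4) → 1 H
  atom 4: C, bond orders sum to 3 (valence 4) → 1 H
  atom 5: C, bond orders sum to 3 (valence 4) → 1 H
  atom 6: C, bond orders sum to 3 (valence 4) → 1 H
Total hydrogens: 6.

6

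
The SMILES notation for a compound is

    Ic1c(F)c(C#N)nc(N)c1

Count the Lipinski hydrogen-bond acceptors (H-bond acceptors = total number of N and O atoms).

N atoms: 3; O atoms: 0.
Lipinski HBA = 3 + 0 = 3.

3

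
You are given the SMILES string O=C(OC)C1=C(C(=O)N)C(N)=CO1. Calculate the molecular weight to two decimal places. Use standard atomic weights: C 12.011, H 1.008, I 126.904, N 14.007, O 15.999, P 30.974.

184.15 g/mol

First, the molecular formula is C7H8N2O4 (counting implicit H from valence).
  C: 7 × 12.011 = 84.077
  H: 8 × 1.008 = 8.064
  N: 2 × 14.007 = 28.014
  O: 4 × 15.999 = 63.996
Sum: 7×12.011 + 8×1.008 + 2×14.007 + 4×15.999 = 184.151 → 184.15 g/mol.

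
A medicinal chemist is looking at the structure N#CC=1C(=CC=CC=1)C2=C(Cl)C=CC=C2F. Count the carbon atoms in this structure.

13

Count every carbon token in the SMILES (each C, including those in ring-closure positions and inside branches).
Carbon count: 13.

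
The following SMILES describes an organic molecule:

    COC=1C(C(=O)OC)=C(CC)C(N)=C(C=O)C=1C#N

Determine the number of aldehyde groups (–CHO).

The aldehyde motif appears at heavy-atom position 15 in the SMILES.
Other groups present: 1 ester, 1 ether, 1 nitrile, 1 primary amine.
Aldehyde count: 1.

1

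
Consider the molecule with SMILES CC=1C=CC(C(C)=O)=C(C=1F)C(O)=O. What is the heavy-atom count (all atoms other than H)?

14

Every atom symbol written in the SMILES (organic subset) is one heavy atom; implicit H are not written.
Heavy atoms by element → C:10, F:1, O:3.
Total: 14.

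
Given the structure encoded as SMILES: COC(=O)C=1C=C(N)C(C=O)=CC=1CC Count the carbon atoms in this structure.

Count every carbon token in the SMILES (each C, including those in ring-closure positions and inside branches).
Carbon count: 11.

11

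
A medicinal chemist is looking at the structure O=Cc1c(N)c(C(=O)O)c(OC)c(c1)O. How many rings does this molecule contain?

1

In SMILES, each pair of matching ring-closure digits denotes one ring-closing bond; the number of such bonds equals the number of independent rings.
Ring-closure bonds here: 1.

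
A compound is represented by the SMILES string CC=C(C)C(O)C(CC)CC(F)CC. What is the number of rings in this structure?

In SMILES, each pair of matching ring-closure digits denotes one ring-closing bond; the number of such bonds equals the number of independent rings.
Ring-closure bonds here: 0.

0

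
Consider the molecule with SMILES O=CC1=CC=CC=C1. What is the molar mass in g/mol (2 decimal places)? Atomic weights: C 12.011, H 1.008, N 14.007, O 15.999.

First, the molecular formula is C7H6O (counting implicit H from valence).
  C: 7 × 12.011 = 84.077
  H: 6 × 1.008 = 6.048
  O: 1 × 15.999 = 15.999
Sum: 7×12.011 + 6×1.008 + 1×15.999 = 106.124 → 106.12 g/mol.

106.12 g/mol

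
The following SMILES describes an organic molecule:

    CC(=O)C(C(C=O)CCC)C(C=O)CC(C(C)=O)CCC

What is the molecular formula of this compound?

Walk through each heavy atom and fill implicit hydrogens from standard valence (C 4, N 3, O 2, S 2, halogen 1):
  atom 1: C, bond orders sum to 1 (valence 4) → 3 H
  atom 2: C, bond orders sum to 4 (valence 4) → 0 H
  atom 3: O, bond orders sum to 2 (valence 2) → 0 H
  atom 4: C, bond orders sum to 3 (valence 4) → 1 H
  atom 5: C, bond orders sum to 3 (valence 4) → 1 H
  atom 6: C, bond orders sum to 3 (valence 4) → 1 H
  atom 7: O, bond orders sum to 2 (valence 2) → 0 H
  atom 8: C, bond orders sum to 2 (valence 4) → 2 H
  atom 9: C, bond orders sum to 2 (valence 4) → 2 H
  atom 10: C, bond orders sum to 1 (valence 4) → 3 H
  atom 11: C, bond orders sum to 3 (valence 4) → 1 H
  atom 12: C, bond orders sum to 3 (valence 4) → 1 H
  atom 13: O, bond orders sum to 2 (valence 2) → 0 H
  atom 14: C, bond orders sum to 2 (valence 4) → 2 H
  atom 15: C, bond orders sum to 3 (valence 4) → 1 H
  atom 16: C, bond orders sum to 4 (valence 4) → 0 H
  atom 17: C, bond orders sum to 1 (valence 4) → 3 H
  atom 18: O, bond orders sum to 2 (valence 2) → 0 H
  atom 19: C, bond orders sum to 2 (valence 4) → 2 H
  atom 20: C, bond orders sum to 2 (valence 4) → 2 H
  atom 21: C, bond orders sum to 1 (valence 4) → 3 H
Totals → C:17, H:28, O:4.
In Hill order: C17H28O4.

C17H28O4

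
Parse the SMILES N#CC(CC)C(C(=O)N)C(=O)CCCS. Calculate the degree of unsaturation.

4

Degree of unsaturation = (number of rings) + (number of π bonds).
Ring closures in the SMILES: 0.
π bonds: 2 double bonds (each 1 DoU), 1 triple bond (each 2 DoU) → 4 DoU from unsaturation.
Total DoU = 0 + 4 = 4.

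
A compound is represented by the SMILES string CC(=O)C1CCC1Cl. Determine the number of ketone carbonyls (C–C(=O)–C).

1

The ketone motif appears at heavy-atom position 2 in the SMILES.
Ketone count: 1.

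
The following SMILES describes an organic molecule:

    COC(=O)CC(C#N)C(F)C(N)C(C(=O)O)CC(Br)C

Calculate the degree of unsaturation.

4

Degree of unsaturation = (number of rings) + (number of π bonds).
Ring closures in the SMILES: 0.
π bonds: 2 double bonds (each 1 DoU), 1 triple bond (each 2 DoU) → 4 DoU from unsaturation.
Total DoU = 0 + 4 = 4.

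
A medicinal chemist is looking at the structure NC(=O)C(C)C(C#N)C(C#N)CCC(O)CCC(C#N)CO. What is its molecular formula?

C15H22N4O3

Walk through each heavy atom and fill implicit hydrogens from standard valence (C 4, N 3, O 2, S 2, halogen 1):
  atom 1: N, bond orders sum to 1 (valence 3) → 2 H
  atom 2: C, bond orders sum to 4 (valence 4) → 0 H
  atom 3: O, bond orders sum to 2 (valence 2) → 0 H
  atom 4: C, bond orders sum to 3 (valence 4) → 1 H
  atom 5: C, bond orders sum to 1 (valence 4) → 3 H
  atom 6: C, bond orders sum to 3 (valence 4) → 1 H
  atom 7: C, bond orders sum to 4 (valence 4) → 0 H
  atom 8: N, bond orders sum to 3 (valence 3) → 0 H
  atom 9: C, bond orders sum to 3 (valence 4) → 1 H
  atom 10: C, bond orders sum to 4 (valence 4) → 0 H
  atom 11: N, bond orders sum to 3 (valence 3) → 0 H
  atom 12: C, bond orders sum to 2 (valence 4) → 2 H
  atom 13: C, bond orders sum to 2 (valence 4) → 2 H
  atom 14: C, bond orders sum to 3 (valence 4) → 1 H
  atom 15: O, bond orders sum to 1 (valence 2) → 1 H
  atom 16: C, bond orders sum to 2 (valence 4) → 2 H
  atom 17: C, bond orders sum to 2 (valence 4) → 2 H
  atom 18: C, bond orders sum to 3 (valence 4) → 1 H
  atom 19: C, bond orders sum to 4 (valence 4) → 0 H
  atom 20: N, bond orders sum to 3 (valence 3) → 0 H
  atom 21: C, bond orders sum to 2 (valence 4) → 2 H
  atom 22: O, bond orders sum to 1 (valence 2) → 1 H
Totals → C:15, H:22, N:4, O:3.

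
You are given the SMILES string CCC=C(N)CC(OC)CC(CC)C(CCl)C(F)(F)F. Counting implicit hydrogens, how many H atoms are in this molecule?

Walk through each heavy atom and fill implicit hydrogens from standard valence (C 4, N 3, O 2, S 2, halogen 1):
  atom 1: C, bond orders sum to 1 (valence 4) → 3 H
  atom 2: C, bond orders sum to 2 (valence 4) → 2 H
  atom 3: C, bond orders sum to 3 (valence 4) → 1 H
  atom 4: C, bond orders sum to 4 (valence 4) → 0 H
  atom 5: N, bond orders sum to 1 (valence 3) → 2 H
  atom 6: C, bond orders sum to 2 (valence 4) → 2 H
  atom 7: C, bond orders sum to 3 (valence 4) → 1 H
  atom 8: O, bond orders sum to 2 (valence 2) → 0 H
  atom 9: C, bond orders sum to 1 (valence 4) → 3 H
  atom 10: C, bond orders sum to 2 (valence 4) → 2 H
  atom 11: C, bond orders sum to 3 (valence 4) → 1 H
  atom 12: C, bond orders sum to 2 (valence 4) → 2 H
  atom 13: C, bond orders sum to 1 (valence 4) → 3 H
  atom 14: C, bond orders sum to 3 (valence 4) → 1 H
  atom 15: C, bond orders sum to 2 (valence 4) → 2 H
  atom 16: Cl (halogen, monovalent) → 0 H
  atom 17: C, bond orders sum to 4 (valence 4) → 0 H
  atom 18: F (halogen, monovalent) → 0 H
  atom 19: F (halogen, monovalent) → 0 H
  atom 20: F (halogen, monovalent) → 0 H
Total hydrogens: 25.

25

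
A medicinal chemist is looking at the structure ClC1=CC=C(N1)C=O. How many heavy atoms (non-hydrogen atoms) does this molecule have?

Every atom symbol written in the SMILES (organic subset) is one heavy atom; implicit H are not written.
Heavy atoms by element → C:5, Cl:1, N:1, O:1.
Total: 8.

8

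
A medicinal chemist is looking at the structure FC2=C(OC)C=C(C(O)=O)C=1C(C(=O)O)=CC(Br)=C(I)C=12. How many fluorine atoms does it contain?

Scan the SMILES for F atoms (remember two-letter symbols like Cl and Br are single atoms).
Fluorine count: 1.

1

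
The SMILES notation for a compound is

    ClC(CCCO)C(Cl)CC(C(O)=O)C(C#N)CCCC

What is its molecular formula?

Walk through each heavy atom and fill implicit hydrogens from standard valence (C 4, N 3, O 2, S 2, halogen 1):
  atom 1: Cl (halogen, monovalent) → 0 H
  atom 2: C, bond orders sum to 3 (valence 4) → 1 H
  atom 3: C, bond orders sum to 2 (valence 4) → 2 H
  atom 4: C, bond orders sum to 2 (valence 4) → 2 H
  atom 5: C, bond orders sum to 2 (valence 4) → 2 H
  atom 6: O, bond orders sum to 1 (valence 2) → 1 H
  atom 7: C, bond orders sum to 3 (valence 4) → 1 H
  atom 8: Cl (halogen, monovalent) → 0 H
  atom 9: C, bond orders sum to 2 (valence 4) → 2 H
  atom 10: C, bond orders sum to 3 (valence 4) → 1 H
  atom 11: C, bond orders sum to 4 (valence 4) → 0 H
  atom 12: O, bond orders sum to 1 (valence 2) → 1 H
  atom 13: O, bond orders sum to 2 (valence 2) → 0 H
  atom 14: C, bond orders sum to 3 (valence 4) → 1 H
  atom 15: C, bond orders sum to 4 (valence 4) → 0 H
  atom 16: N, bond orders sum to 3 (valence 3) → 0 H
  atom 17: C, bond orders sum to 2 (valence 4) → 2 H
  atom 18: C, bond orders sum to 2 (valence 4) → 2 H
  atom 19: C, bond orders sum to 2 (valence 4) → 2 H
  atom 20: C, bond orders sum to 1 (valence 4) → 3 H
Totals → C:14, H:23, Cl:2, N:1, O:3.

C14H23Cl2NO3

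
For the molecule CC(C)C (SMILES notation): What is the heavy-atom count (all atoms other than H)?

4

Every atom symbol written in the SMILES (organic subset) is one heavy atom; implicit H are not written.
Heavy atoms by element → C:4.
Total: 4.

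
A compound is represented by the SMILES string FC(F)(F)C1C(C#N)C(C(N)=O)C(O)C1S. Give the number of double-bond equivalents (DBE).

Molecular formula: C8H9F3N2O2S.
DoU = (2C + 2 + N − H − X) / 2, where X is the halogen count and O/S are ignored.
    = (2·8 + 2 + 2 − 9 − 3) / 2 = 8 / 2 = 4.

4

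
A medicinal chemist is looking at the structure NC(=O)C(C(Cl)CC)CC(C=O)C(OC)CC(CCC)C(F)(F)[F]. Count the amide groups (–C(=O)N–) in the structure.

1

The amide motif appears at heavy-atom position 2 in the SMILES.
Other groups present: 1 aldehyde, 1 ether.
Amide count: 1.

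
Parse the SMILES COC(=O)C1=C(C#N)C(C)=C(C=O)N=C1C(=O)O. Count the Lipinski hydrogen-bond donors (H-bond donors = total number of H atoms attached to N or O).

Donors: find every N or O and count the H atoms it carries.
  atom 2 (O): bond orders sum to 2 → 0 H
  atom 4 (O): bond orders sum to 2 → 0 H
  atom 8 (N): bond orders sum to 3 → 0 H
  atom 13 (O): bond orders sum to 2 → 0 H
  atom 14 (N): bond orders sum to 3 → 0 H
  atom 17 (O): bond orders sum to 2 → 0 H
  atom 18 (O): bond orders sum to 1 → 1 H
Lipinski HBD = 1.

1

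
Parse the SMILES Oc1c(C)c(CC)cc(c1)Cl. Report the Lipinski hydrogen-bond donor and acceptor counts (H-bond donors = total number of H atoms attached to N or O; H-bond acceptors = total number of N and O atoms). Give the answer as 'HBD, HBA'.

1, 1

Donors: find every N or O and count the H atoms it carries.
  atom 1 (O): bond orders sum to 1 → 1 H
Lipinski HBD = 1.
Acceptors: N atoms = 0, O atoms = 1 → HBA = 1.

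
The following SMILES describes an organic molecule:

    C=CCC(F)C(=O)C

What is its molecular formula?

C6H9FO

Walk through each heavy atom and fill implicit hydrogens from standard valence (C 4, N 3, O 2, S 2, halogen 1):
  atom 1: C, bond orders sum to 2 (valence 4) → 2 H
  atom 2: C, bond orders sum to 3 (valence 4) → 1 H
  atom 3: C, bond orders sum to 2 (valence 4) → 2 H
  atom 4: C, bond orders sum to 3 (valence 4) → 1 H
  atom 5: F (halogen, monovalent) → 0 H
  atom 6: C, bond orders sum to 4 (valence 4) → 0 H
  atom 7: O, bond orders sum to 2 (valence 2) → 0 H
  atom 8: C, bond orders sum to 1 (valence 4) → 3 H
Totals → C:6, H:9, F:1, O:1.
In Hill order: C6H9FO.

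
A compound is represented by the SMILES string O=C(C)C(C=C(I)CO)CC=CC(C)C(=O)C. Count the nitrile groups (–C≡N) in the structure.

Scan the SMILES for the nitrile motif — none present.
Groups that are present: 2 alkene, 1 hydroxyl, 2 ketone.

0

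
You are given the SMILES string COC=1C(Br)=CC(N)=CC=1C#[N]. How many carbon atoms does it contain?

8

Count every carbon token in the SMILES (each C, including those in ring-closure positions and inside branches).
Carbon count: 8.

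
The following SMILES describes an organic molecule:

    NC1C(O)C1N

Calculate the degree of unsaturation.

Molecular formula: C3H8N2O.
DoU = (2C + 2 + N − H − X) / 2, where X is the halogen count and O/S are ignored.
    = (2·3 + 2 + 2 − 8 − 0) / 2 = 2 / 2 = 1.

1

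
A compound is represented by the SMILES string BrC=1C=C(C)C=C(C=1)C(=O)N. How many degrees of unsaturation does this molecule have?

Molecular formula: C8H8BrNO.
DoU = (2C + 2 + N − H − X) / 2, where X is the halogen count and O/S are ignored.
    = (2·8 + 2 + 1 − 8 − 1) / 2 = 10 / 2 = 5.

5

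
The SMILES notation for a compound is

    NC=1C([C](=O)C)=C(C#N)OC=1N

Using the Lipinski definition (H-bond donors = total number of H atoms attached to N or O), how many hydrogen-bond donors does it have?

Donors: find every N or O and count the H atoms it carries.
  atom 1 (N): bond orders sum to 1 → 2 H
  atom 5 (O): bond orders sum to 2 → 0 H
  atom 9 (N): bond orders sum to 3 → 0 H
  atom 10 (O): bond orders sum to 2 → 0 H
  atom 12 (N): bond orders sum to 1 → 2 H
Lipinski HBD = 4.

4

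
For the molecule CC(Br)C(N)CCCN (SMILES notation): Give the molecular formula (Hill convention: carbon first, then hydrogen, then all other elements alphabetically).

C6H15BrN2

Walk through each heavy atom and fill implicit hydrogens from standard valence (C 4, N 3, O 2, S 2, halogen 1):
  atom 1: C, bond orders sum to 1 (valence 4) → 3 H
  atom 2: C, bond orders sum to 3 (valence 4) → 1 H
  atom 3: Br (halogen, monovalent) → 0 H
  atom 4: C, bond orders sum to 3 (valence 4) → 1 H
  atom 5: N, bond orders sum to 1 (valence 3) → 2 H
  atom 6: C, bond orders sum to 2 (valence 4) → 2 H
  atom 7: C, bond orders sum to 2 (valence 4) → 2 H
  atom 8: C, bond orders sum to 2 (valence 4) → 2 H
  atom 9: N, bond orders sum to 1 (valence 3) → 2 H
Totals → C:6, H:15, Br:1, N:2.
In Hill order: C6H15BrN2.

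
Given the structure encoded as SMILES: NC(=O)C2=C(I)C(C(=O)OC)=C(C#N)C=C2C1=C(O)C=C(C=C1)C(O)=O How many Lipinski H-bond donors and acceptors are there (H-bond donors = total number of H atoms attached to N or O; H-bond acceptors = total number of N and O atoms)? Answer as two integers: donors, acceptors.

Donors: find every N or O and count the H atoms it carries.
  atom 1 (N): bond orders sum to 1 → 2 H
  atom 3 (O): bond orders sum to 2 → 0 H
  atom 9 (O): bond orders sum to 2 → 0 H
  atom 10 (O): bond orders sum to 2 → 0 H
  atom 14 (N): bond orders sum to 3 → 0 H
  atom 19 (O): bond orders sum to 1 → 1 H
  atom 25 (O): bond orders sum to 1 → 1 H
  atom 26 (O): bond orders sum to 2 → 0 H
Lipinski HBD = 4.
Acceptors: N atoms = 2, O atoms = 6 → HBA = 8.

4, 8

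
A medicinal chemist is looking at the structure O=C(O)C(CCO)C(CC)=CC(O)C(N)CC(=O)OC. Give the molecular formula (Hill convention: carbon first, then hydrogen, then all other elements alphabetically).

C13H23NO6

Walk through each heavy atom and fill implicit hydrogens from standard valence (C 4, N 3, O 2, S 2, halogen 1):
  atom 1: O, bond orders sum to 2 (valence 2) → 0 H
  atom 2: C, bond orders sum to 4 (valence 4) → 0 H
  atom 3: O, bond orders sum to 1 (valence 2) → 1 H
  atom 4: C, bond orders sum to 3 (valence 4) → 1 H
  atom 5: C, bond orders sum to 2 (valence 4) → 2 H
  atom 6: C, bond orders sum to 2 (valence 4) → 2 H
  atom 7: O, bond orders sum to 1 (valence 2) → 1 H
  atom 8: C, bond orders sum to 4 (valence 4) → 0 H
  atom 9: C, bond orders sum to 2 (valence 4) → 2 H
  atom 10: C, bond orders sum to 1 (valence 4) → 3 H
  atom 11: C, bond orders sum to 3 (valence 4) → 1 H
  atom 12: C, bond orders sum to 3 (valence 4) → 1 H
  atom 13: O, bond orders sum to 1 (valence 2) → 1 H
  atom 14: C, bond orders sum to 3 (valence 4) → 1 H
  atom 15: N, bond orders sum to 1 (valence 3) → 2 H
  atom 16: C, bond orders sum to 2 (valence 4) → 2 H
  atom 17: C, bond orders sum to 4 (valence 4) → 0 H
  atom 18: O, bond orders sum to 2 (valence 2) → 0 H
  atom 19: O, bond orders sum to 2 (valence 2) → 0 H
  atom 20: C, bond orders sum to 1 (valence 4) → 3 H
Totals → C:13, H:23, N:1, O:6.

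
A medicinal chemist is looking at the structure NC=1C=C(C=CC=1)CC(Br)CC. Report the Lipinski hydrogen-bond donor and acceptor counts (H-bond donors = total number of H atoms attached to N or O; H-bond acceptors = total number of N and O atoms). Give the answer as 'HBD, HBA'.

Donors: find every N or O and count the H atoms it carries.
  atom 1 (N): bond orders sum to 1 → 2 H
Lipinski HBD = 2.
Acceptors: N atoms = 1, O atoms = 0 → HBA = 1.

2, 1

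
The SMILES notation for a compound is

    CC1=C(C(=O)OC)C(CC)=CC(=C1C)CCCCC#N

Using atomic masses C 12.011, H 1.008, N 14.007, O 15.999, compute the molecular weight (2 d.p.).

First, the molecular formula is C17H23NO2 (counting implicit H from valence).
  C: 17 × 12.011 = 204.187
  H: 23 × 1.008 = 23.184
  N: 1 × 14.007 = 14.007
  O: 2 × 15.999 = 31.998
Sum: 17×12.011 + 23×1.008 + 1×14.007 + 2×15.999 = 273.376 → 273.38 g/mol.

273.38 g/mol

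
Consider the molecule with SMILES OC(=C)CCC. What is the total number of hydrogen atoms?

10

Walk through each heavy atom and fill implicit hydrogens from standard valence (C 4, N 3, O 2, S 2, halogen 1):
  atom 1: O, bond orders sum to 1 (valence 2) → 1 H
  atom 2: C, bond orders sum to 4 (valence 4) → 0 H
  atom 3: C, bond orders sum to 2 (valence 4) → 2 H
  atom 4: C, bond orders sum to 2 (valence 4) → 2 H
  atom 5: C, bond orders sum to 2 (valence 4) → 2 H
  atom 6: C, bond orders sum to 1 (valence 4) → 3 H
Total hydrogens: 10.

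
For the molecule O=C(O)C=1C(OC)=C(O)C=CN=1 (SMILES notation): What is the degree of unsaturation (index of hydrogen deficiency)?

5

Degree of unsaturation = (number of rings) + (number of π bonds).
Ring closures in the SMILES: 1.
π bonds: 4 double bonds (each 1 DoU) → 4 DoU from unsaturation.
Total DoU = 1 + 4 = 5.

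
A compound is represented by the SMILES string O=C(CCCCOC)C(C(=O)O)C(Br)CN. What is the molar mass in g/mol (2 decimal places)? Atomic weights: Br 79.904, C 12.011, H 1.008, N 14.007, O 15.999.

First, the molecular formula is C10H18BrNO4 (counting implicit H from valence).
  Br: 1 × 79.904 = 79.904
  C: 10 × 12.011 = 120.110
  H: 18 × 1.008 = 18.144
  N: 1 × 14.007 = 14.007
  O: 4 × 15.999 = 63.996
Sum: 1×79.904 + 10×12.011 + 18×1.008 + 1×14.007 + 4×15.999 = 296.161 → 296.16 g/mol.

296.16 g/mol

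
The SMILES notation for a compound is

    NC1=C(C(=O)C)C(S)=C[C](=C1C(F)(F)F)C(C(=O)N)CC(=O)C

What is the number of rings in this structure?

1

In SMILES, each pair of matching ring-closure digits denotes one ring-closing bond; the number of such bonds equals the number of independent rings.
Ring-closure bonds here: 1.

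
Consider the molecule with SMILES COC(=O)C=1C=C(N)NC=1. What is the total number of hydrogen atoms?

8

Walk through each heavy atom and fill implicit hydrogens from standard valence (C 4, N 3, O 2, S 2, halogen 1):
  atom 1: C, bond orders sum to 1 (valence 4) → 3 H
  atom 2: O, bond orders sum to 2 (valence 2) → 0 H
  atom 3: C, bond orders sum to 4 (valence 4) → 0 H
  atom 4: O, bond orders sum to 2 (valence 2) → 0 H
  atom 5: C, bond orders sum to 4 (valence 4) → 0 H
  atom 6: C, bond orders sum to 3 (valence 4) → 1 H
  atom 7: C, bond orders sum to 4 (valence 4) → 0 H
  atom 8: N, bond orders sum to 1 (valence 3) → 2 H
  atom 9: N, bond orders sum to 2 (valence 3) → 1 H
  atom 10: C, bond orders sum to 3 (valence 4) → 1 H
Total hydrogens: 8.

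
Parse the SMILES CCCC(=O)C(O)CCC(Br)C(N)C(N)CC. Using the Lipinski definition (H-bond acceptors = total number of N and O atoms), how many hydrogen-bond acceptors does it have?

4

N atoms: 2; O atoms: 2.
Lipinski HBA = 2 + 2 = 4.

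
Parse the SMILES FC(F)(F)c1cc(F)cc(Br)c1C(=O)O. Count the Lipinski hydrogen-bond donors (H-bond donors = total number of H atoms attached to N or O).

Donors: find every N or O and count the H atoms it carries.
  atom 14 (O): bond orders sum to 2 → 0 H
  atom 15 (O): bond orders sum to 1 → 1 H
Lipinski HBD = 1.

1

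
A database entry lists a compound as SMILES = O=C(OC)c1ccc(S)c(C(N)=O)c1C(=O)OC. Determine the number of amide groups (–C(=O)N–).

1

The amide motif appears at heavy-atom position 11 in the SMILES.
Other groups present: 2 ester, 1 thiol.
Amide count: 1.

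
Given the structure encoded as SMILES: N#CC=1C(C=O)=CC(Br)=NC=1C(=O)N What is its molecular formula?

Walk through each heavy atom and fill implicit hydrogens from standard valence (C 4, N 3, O 2, S 2, halogen 1):
  atom 1: N, bond orders sum to 3 (valence 3) → 0 H
  atom 2: C, bond orders sum to 4 (valence 4) → 0 H
  atom 3: C, bond orders sum to 4 (valence 4) → 0 H
  atom 4: C, bond orders sum to 4 (valence 4) → 0 H
  atom 5: C, bond orders sum to 3 (valence 4) → 1 H
  atom 6: O, bond orders sum to 2 (valence 2) → 0 H
  atom 7: C, bond orders sum to 3 (valence 4) → 1 H
  atom 8: C, bond orders sum to 4 (valence 4) → 0 H
  atom 9: Br (halogen, monovalent) → 0 H
  atom 10: N, bond orders sum to 3 (valence 3) → 0 H
  atom 11: C, bond orders sum to 4 (valence 4) → 0 H
  atom 12: C, bond orders sum to 4 (valence 4) → 0 H
  atom 13: O, bond orders sum to 2 (valence 2) → 0 H
  atom 14: N, bond orders sum to 1 (valence 3) → 2 H
Totals → C:8, H:4, Br:1, N:3, O:2.

C8H4BrN3O2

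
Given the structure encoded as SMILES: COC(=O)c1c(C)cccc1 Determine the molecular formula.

Walk through each heavy atom and fill implicit hydrogens from standard valence (C 4, N 3, O 2, S 2, halogen 1); for lowercase aromatic atoms, an aromatic c carries 1 H when it has two neighbours and 0 H with three, and aromatic n carries 0 H:
  atom 1: C, bond orders sum to 1 (valence 4) → 3 H
  atom 2: O, bond orders sum to 2 (valence 2) → 0 H
  atom 3: C, bond orders sum to 4 (valence 4) → 0 H
  atom 4: O, bond orders sum to 2 (valence 2) → 0 H
  atom 5: aromatic c, 3 neighbours → 0 H
  atom 6: aromatic c, 3 neighbours → 0 H
  atom 7: C, bond orders sum to 1 (valence 4) → 3 H
  atom 8: aromatic c, 2 neighbours → 1 H
  atom 9: aromatic c, 2 neighbours → 1 H
  atom 10: aromatic c, 2 neighbours → 1 H
  atom 11: aromatic c, 2 neighbours → 1 H
Totals → C:9, H:10, O:2.
In Hill order: C9H10O2.

C9H10O2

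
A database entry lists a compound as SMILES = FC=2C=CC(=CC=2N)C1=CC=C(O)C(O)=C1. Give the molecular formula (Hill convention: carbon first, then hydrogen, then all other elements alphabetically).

Walk through each heavy atom and fill implicit hydrogens from standard valence (C 4, N 3, O 2, S 2, halogen 1):
  atom 1: F (halogen, monovalent) → 0 H
  atom 2: C, bond orders sum to 4 (valence 4) → 0 H
  atom 3: C, bond orders sum to 3 (valence 4) → 1 H
  atom 4: C, bond orders sum to 3 (valence 4) → 1 H
  atom 5: C, bond orders sum to 4 (valence 4) → 0 H
  atom 6: C, bond orders sum to 3 (valence 4) → 1 H
  atom 7: C, bond orders sum to 4 (valence 4) → 0 H
  atom 8: N, bond orders sum to 1 (valence 3) → 2 H
  atom 9: C, bond orders sum to 4 (valence 4) → 0 H
  atom 10: C, bond orders sum to 3 (valence 4) → 1 H
  atom 11: C, bond orders sum to 3 (valence 4) → 1 H
  atom 12: C, bond orders sum to 4 (valence 4) → 0 H
  atom 13: O, bond orders sum to 1 (valence 2) → 1 H
  atom 14: C, bond orders sum to 4 (valence 4) → 0 H
  atom 15: O, bond orders sum to 1 (valence 2) → 1 H
  atom 16: C, bond orders sum to 3 (valence 4) → 1 H
Totals → C:12, H:10, F:1, N:1, O:2.
In Hill order: C12H10FNO2.

C12H10FNO2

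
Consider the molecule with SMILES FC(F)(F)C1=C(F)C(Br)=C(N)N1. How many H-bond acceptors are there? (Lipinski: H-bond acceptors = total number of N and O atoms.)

N atoms: 2; O atoms: 0.
Lipinski HBA = 2 + 0 = 2.

2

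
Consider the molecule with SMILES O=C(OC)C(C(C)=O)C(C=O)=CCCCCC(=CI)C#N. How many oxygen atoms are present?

4

Scan the SMILES for O atoms (remember two-letter symbols like Cl and Br are single atoms).
Oxygen count: 4.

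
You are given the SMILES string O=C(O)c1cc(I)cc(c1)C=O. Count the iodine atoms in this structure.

1

Scan the SMILES for I atoms (remember two-letter symbols like Cl and Br are single atoms).
Iodine count: 1.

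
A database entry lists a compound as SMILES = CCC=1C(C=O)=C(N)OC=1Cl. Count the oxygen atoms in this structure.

Scan the SMILES for O atoms (remember two-letter symbols like Cl and Br are single atoms).
Oxygen count: 2.

2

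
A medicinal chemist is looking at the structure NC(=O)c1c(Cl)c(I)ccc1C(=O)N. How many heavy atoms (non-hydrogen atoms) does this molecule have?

Every atom symbol written in the SMILES (organic subset) is one heavy atom; implicit H are not written.
Heavy atoms by element → C:8, Cl:1, I:1, N:2, O:2.
Total: 14.

14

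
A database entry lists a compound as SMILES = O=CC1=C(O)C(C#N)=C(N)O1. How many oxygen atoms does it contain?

Scan the SMILES for O atoms (remember two-letter symbols like Cl and Br are single atoms).
Oxygen count: 3.

3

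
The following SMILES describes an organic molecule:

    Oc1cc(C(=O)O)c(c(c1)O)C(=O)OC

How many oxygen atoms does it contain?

6

Scan the SMILES for O atoms (remember two-letter symbols like Cl and Br are single atoms).
Oxygen count: 6.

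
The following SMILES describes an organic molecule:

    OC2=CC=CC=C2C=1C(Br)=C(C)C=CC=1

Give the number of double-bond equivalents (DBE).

8

Molecular formula: C13H11BrO.
DoU = (2C + 2 + N − H − X) / 2, where X is the halogen count and O/S are ignored.
    = (2·13 + 2 + 0 − 11 − 1) / 2 = 16 / 2 = 8.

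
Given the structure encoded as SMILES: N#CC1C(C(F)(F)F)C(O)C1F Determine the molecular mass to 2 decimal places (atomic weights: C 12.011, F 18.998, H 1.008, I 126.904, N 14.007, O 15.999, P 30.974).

183.10 g/mol

First, the molecular formula is C6H5F4NO (counting implicit H from valence).
  C: 6 × 12.011 = 72.066
  F: 4 × 18.998 = 75.992
  H: 5 × 1.008 = 5.040
  N: 1 × 14.007 = 14.007
  O: 1 × 15.999 = 15.999
Sum: 6×12.011 + 4×18.998 + 5×1.008 + 1×14.007 + 1×15.999 = 183.104 → 183.10 g/mol.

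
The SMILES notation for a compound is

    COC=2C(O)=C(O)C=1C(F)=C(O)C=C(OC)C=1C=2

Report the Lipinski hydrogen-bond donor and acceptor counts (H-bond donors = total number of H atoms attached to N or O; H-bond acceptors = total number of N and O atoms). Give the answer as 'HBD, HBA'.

Donors: find every N or O and count the H atoms it carries.
  atom 2 (O): bond orders sum to 2 → 0 H
  atom 5 (O): bond orders sum to 1 → 1 H
  atom 7 (O): bond orders sum to 1 → 1 H
  atom 12 (O): bond orders sum to 1 → 1 H
  atom 15 (O): bond orders sum to 2 → 0 H
Lipinski HBD = 3.
Acceptors: N atoms = 0, O atoms = 5 → HBA = 5.

3, 5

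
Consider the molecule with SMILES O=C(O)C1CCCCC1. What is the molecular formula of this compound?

Walk through each heavy atom and fill implicit hydrogens from standard valence (C 4, N 3, O 2, S 2, halogen 1):
  atom 1: O, bond orders sum to 2 (valence 2) → 0 H
  atom 2: C, bond orders sum to 4 (valence 4) → 0 H
  atom 3: O, bond orders sum to 1 (valence 2) → 1 H
  atom 4: C, bond orders sum to 3 (valence 4) → 1 H
  atom 5: C, bond orders sum to 2 (valence 4) → 2 H
  atom 6: C, bond orders sum to 2 (valence 4) → 2 H
  atom 7: C, bond orders sum to 2 (valence 4) → 2 H
  atom 8: C, bond orders sum to 2 (valence 4) → 2 H
  atom 9: C, bond orders sum to 2 (valence 4) → 2 H
Totals → C:7, H:12, O:2.

C7H12O2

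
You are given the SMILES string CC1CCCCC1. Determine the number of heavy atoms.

Every atom symbol written in the SMILES (organic subset) is one heavy atom; implicit H are not written.
Heavy atoms by element → C:7.
Total: 7.

7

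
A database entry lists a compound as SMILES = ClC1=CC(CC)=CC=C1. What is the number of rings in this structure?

1

In SMILES, each pair of matching ring-closure digits denotes one ring-closing bond; the number of such bonds equals the number of independent rings.
Ring-closure bonds here: 1.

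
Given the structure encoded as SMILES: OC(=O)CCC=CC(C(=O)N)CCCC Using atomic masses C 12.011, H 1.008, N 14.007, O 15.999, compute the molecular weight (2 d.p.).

213.28 g/mol

First, the molecular formula is C11H19NO3 (counting implicit H from valence).
  C: 11 × 12.011 = 132.121
  H: 19 × 1.008 = 19.152
  N: 1 × 14.007 = 14.007
  O: 3 × 15.999 = 47.997
Sum: 11×12.011 + 19×1.008 + 1×14.007 + 3×15.999 = 213.277 → 213.28 g/mol.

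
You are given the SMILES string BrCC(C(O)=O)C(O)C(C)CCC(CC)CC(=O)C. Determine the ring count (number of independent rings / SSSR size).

0

In SMILES, each pair of matching ring-closure digits denotes one ring-closing bond; the number of such bonds equals the number of independent rings.
Ring-closure bonds here: 0.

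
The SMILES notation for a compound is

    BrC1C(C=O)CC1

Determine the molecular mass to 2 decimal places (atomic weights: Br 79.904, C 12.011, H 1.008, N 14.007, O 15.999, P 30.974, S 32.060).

First, the molecular formula is C5H7BrO (counting implicit H from valence).
  Br: 1 × 79.904 = 79.904
  C: 5 × 12.011 = 60.055
  H: 7 × 1.008 = 7.056
  O: 1 × 15.999 = 15.999
Sum: 1×79.904 + 5×12.011 + 7×1.008 + 1×15.999 = 163.014 → 163.01 g/mol.

163.01 g/mol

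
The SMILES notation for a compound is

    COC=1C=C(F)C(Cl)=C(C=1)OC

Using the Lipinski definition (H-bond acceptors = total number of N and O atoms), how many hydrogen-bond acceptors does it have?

N atoms: 0; O atoms: 2.
Lipinski HBA = 0 + 2 = 2.

2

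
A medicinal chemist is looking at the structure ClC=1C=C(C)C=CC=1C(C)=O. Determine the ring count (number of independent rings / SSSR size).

In SMILES, each pair of matching ring-closure digits denotes one ring-closing bond; the number of such bonds equals the number of independent rings.
Ring-closure bonds here: 1.

1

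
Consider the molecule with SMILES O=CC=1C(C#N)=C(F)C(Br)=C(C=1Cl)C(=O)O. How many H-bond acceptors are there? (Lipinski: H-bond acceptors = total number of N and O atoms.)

4

N atoms: 1; O atoms: 3.
Lipinski HBA = 1 + 3 = 4.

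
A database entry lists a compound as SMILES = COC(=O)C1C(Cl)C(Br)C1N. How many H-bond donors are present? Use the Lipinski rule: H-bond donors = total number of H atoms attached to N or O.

Donors: find every N or O and count the H atoms it carries.
  atom 2 (O): bond orders sum to 2 → 0 H
  atom 4 (O): bond orders sum to 2 → 0 H
  atom 11 (N): bond orders sum to 1 → 2 H
Lipinski HBD = 2.

2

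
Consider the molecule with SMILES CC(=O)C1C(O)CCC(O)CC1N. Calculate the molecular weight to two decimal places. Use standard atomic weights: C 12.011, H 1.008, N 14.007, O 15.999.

First, the molecular formula is C9H17NO3 (counting implicit H from valence).
  C: 9 × 12.011 = 108.099
  H: 17 × 1.008 = 17.136
  N: 1 × 14.007 = 14.007
  O: 3 × 15.999 = 47.997
Sum: 9×12.011 + 17×1.008 + 1×14.007 + 3×15.999 = 187.239 → 187.24 g/mol.

187.24 g/mol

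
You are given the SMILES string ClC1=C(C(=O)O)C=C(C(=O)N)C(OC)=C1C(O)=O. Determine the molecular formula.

Walk through each heavy atom and fill implicit hydrogens from standard valence (C 4, N 3, O 2, S 2, halogen 1):
  atom 1: Cl (halogen, monovalent) → 0 H
  atom 2: C, bond orders sum to 4 (valence 4) → 0 H
  atom 3: C, bond orders sum to 4 (valence 4) → 0 H
  atom 4: C, bond orders sum to 4 (valence 4) → 0 H
  atom 5: O, bond orders sum to 2 (valence 2) → 0 H
  atom 6: O, bond orders sum to 1 (valence 2) → 1 H
  atom 7: C, bond orders sum to 3 (valence 4) → 1 H
  atom 8: C, bond orders sum to 4 (valence 4) → 0 H
  atom 9: C, bond orders sum to 4 (valence 4) → 0 H
  atom 10: O, bond orders sum to 2 (valence 2) → 0 H
  atom 11: N, bond orders sum to 1 (valence 3) → 2 H
  atom 12: C, bond orders sum to 4 (valence 4) → 0 H
  atom 13: O, bond orders sum to 2 (valence 2) → 0 H
  atom 14: C, bond orders sum to 1 (valence 4) → 3 H
  atom 15: C, bond orders sum to 4 (valence 4) → 0 H
  atom 16: C, bond orders sum to 4 (valence 4) → 0 H
  atom 17: O, bond orders sum to 1 (valence 2) → 1 H
  atom 18: O, bond orders sum to 2 (valence 2) → 0 H
Totals → C:10, H:8, Cl:1, N:1, O:6.

C10H8ClNO6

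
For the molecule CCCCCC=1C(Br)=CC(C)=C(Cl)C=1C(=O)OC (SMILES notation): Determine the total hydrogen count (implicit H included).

18

Walk through each heavy atom and fill implicit hydrogens from standard valence (C 4, N 3, O 2, S 2, halogen 1):
  atom 1: C, bond orders sum to 1 (valence 4) → 3 H
  atom 2: C, bond orders sum to 2 (valence 4) → 2 H
  atom 3: C, bond orders sum to 2 (valence 4) → 2 H
  atom 4: C, bond orders sum to 2 (valence 4) → 2 H
  atom 5: C, bond orders sum to 2 (valence 4) → 2 H
  atom 6: C, bond orders sum to 4 (valence 4) → 0 H
  atom 7: C, bond orders sum to 4 (valence 4) → 0 H
  atom 8: Br (halogen, monovalent) → 0 H
  atom 9: C, bond orders sum to 3 (valence 4) → 1 H
  atom 10: C, bond orders sum to 4 (valence 4) → 0 H
  atom 11: C, bond orders sum to 1 (valence 4) → 3 H
  atom 12: C, bond orders sum to 4 (valence 4) → 0 H
  atom 13: Cl (halogen, monovalent) → 0 H
  atom 14: C, bond orders sum to 4 (valence 4) → 0 H
  atom 15: C, bond orders sum to 4 (valence 4) → 0 H
  atom 16: O, bond orders sum to 2 (valence 2) → 0 H
  atom 17: O, bond orders sum to 2 (valence 2) → 0 H
  atom 18: C, bond orders sum to 1 (valence 4) → 3 H
Total hydrogens: 18.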